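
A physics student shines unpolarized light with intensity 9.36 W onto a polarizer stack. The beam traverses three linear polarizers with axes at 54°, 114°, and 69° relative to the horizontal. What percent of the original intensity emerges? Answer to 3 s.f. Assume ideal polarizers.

Unpolarized light through the first polarizer → I₁ = 9.36 W/2 = 4.68 W, polarized at 54°.
I₂ = I₁ · cos²(60°) = 4.68 · 0.25 = 1.17 W.
I₃ = I₂ · cos²(45°) = 1.17 · 0.5 = 0.585 W.
That is 6.25% of the incident intensity.

≈ 6.25%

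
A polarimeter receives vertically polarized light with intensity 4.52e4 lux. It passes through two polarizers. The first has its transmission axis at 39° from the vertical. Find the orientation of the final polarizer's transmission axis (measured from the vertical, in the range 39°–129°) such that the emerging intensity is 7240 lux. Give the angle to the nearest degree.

θ ≈ 98°

By Malus's law, I₁ = I₀ cos²(39° − 0°) = I₀ cos²(39°) = 0.604 I₀.
Target fraction: 7240 / 4.52e4 lux = 0.1602 of I₀.
Need I₂/I₀ = 0.1602, so cos²(θ − 39°) = 0.1602 / 0.604 = 0.2652.
θ − 39° = arccos(√0.2652) = 59.0°, giving θ ≈ 39 + 59.0 = 98.0°.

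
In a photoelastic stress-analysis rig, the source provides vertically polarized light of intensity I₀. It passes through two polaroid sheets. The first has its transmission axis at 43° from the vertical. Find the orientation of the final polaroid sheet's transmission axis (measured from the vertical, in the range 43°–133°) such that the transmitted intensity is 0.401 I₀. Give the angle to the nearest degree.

θ ≈ 73°

By Malus's law, I₁ = I₀ cos²(43° − 0°) = I₀ cos²(43°) = 0.5349 I₀.
Need I₂/I₀ = 0.401, so cos²(θ − 43°) = 0.401 / 0.5349 = 0.7497.
θ − 43° = arccos(√0.7497) = 30.0°, giving θ ≈ 43 + 30.0 = 73.0°.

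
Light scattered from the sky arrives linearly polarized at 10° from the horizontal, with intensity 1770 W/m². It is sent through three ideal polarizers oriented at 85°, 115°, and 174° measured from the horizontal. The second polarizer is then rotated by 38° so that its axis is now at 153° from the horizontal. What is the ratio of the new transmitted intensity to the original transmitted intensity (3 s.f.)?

I_new/I_old ≈ 0.615

Before rotation:
By Malus's law, I₁ = I₀ cos²(85° − 10°) = I₀ cos²(75°) = 0.06699 I₀.
I₂ = I₁ cos²(115° − 85°) = 0.06699 I₀ · cos²(30°) = 0.05024 I₀.
I₃ = I₂ cos²(174° − 115°) = 0.05024 I₀ · cos²(59°) = 0.01333 I₀.
After rotation:
I₁ = I₀ cos²(85° − 10°) = I₀ cos²(75°) = 0.06699 I₀.
I₂ = I₁ cos²(153° − 85°) = 0.06699 I₀ · cos²(68°) = 0.0094 I₀.
I₃ = I₂ cos²(174° − 153°) = 0.0094 I₀ · cos²(21°) = 0.008193 I₀.
Ratio = 0.008193 / 0.01333 = 0.6148.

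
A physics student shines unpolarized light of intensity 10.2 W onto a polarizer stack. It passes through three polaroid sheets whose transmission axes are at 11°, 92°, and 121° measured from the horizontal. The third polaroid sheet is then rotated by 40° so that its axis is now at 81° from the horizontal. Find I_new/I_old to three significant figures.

I_new/I_old ≈ 1.26

Before rotation:
Unpolarized light through the first polarizer → I₁ = ½ I₀, now polarized at 11°.
I₂ = I₁ cos²(92° − 11°) = 0.5 I₀ · cos²(81°) = 0.01224 I₀.
I₃ = I₂ cos²(121° − 92°) = 0.01224 I₀ · cos²(29°) = 0.00936 I₀.
After rotation:
Unpolarized light through the first polarizer → I₁ = ½ I₀, now polarized at 11°.
I₂ = I₁ cos²(92° − 11°) = 0.5 I₀ · cos²(81°) = 0.01224 I₀.
I₃ = I₂ cos²(81° − 92°) = 0.01224 I₀ · cos²(11°) = 0.01179 I₀.
Ratio = 0.01179 / 0.00936 = 1.26.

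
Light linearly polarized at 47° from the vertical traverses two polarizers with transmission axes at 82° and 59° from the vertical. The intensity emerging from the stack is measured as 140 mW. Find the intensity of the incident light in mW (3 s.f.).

I₁ = I₀ cos²(82° − 47°) = I₀ cos²(35°) = 0.671 I₀.
I₂ = I₁ cos²(59° − 82°) = 0.671 I₀ · cos²(23°) = 0.5686 I₀.
So 140 mW = 0.5686 I₀, giving I₀ = 140/0.5686 = 246.2 mW.

I₀ ≈ 246 mW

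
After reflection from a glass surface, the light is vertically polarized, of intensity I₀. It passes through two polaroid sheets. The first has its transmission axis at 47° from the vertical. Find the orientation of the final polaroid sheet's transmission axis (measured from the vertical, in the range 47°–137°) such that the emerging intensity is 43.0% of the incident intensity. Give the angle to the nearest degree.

θ ≈ 63°

I₁ = I₀ cos²(47° − 0°) = I₀ cos²(47°) = 0.4651 I₀.
Need I₂/I₀ = 0.43, so cos²(θ − 47°) = 0.43 / 0.4651 = 0.9245.
θ − 47° = arccos(√0.9245) = 15.9°, giving θ ≈ 47 + 15.9 = 62.9°.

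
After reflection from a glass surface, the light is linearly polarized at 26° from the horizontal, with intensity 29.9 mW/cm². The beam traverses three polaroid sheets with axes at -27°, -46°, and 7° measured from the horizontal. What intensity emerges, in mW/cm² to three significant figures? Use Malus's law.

I ≈ 3.51 mW/cm²

By Malus's law, I₁ = 29.9 mW/cm² · cos²(53°) = 10.83 mW/cm².
I₂ = I₁ · cos²(19°) = 10.83 · 0.894 = 9.681 mW/cm².
I₃ = I₂ · cos²(53°) = 9.681 · 0.3622 = 3.506 mW/cm².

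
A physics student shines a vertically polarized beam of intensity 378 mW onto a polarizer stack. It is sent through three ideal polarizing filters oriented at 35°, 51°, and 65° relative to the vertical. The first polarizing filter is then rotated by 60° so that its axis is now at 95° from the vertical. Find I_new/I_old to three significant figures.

I_new/I_old ≈ 0.00634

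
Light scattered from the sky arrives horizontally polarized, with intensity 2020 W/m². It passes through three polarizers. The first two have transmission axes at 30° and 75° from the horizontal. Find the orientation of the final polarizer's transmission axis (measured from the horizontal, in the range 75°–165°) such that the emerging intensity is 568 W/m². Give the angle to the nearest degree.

I₁ = I₀ cos²(30° − 0°) = I₀ cos²(30°) = 0.75 I₀.
I₂ = I₁ cos²(75° − 30°) = 0.75 I₀ · cos²(45°) = 0.375 I₀.
Target fraction: 568 / 2020 W/m² = 0.2812 of I₀.
Need I₃/I₀ = 0.2812, so cos²(θ − 75°) = 0.2812 / 0.375 = 0.7498.
θ − 75° = arccos(√0.7498) = 30.0°, giving θ ≈ 75 + 30.0 = 105.0°.

θ ≈ 105°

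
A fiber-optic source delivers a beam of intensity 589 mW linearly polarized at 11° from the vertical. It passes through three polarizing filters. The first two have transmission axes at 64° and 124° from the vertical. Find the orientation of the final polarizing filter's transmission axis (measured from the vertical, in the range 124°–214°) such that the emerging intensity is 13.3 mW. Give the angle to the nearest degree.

θ ≈ 184°

I₁ = I₀ cos²(64° − 11°) = I₀ cos²(53°) = 0.3622 I₀.
I₂ = I₁ cos²(124° − 64°) = 0.3622 I₀ · cos²(60°) = 0.09055 I₀.
Target fraction: 13.3 / 589 mW = 0.02258 of I₀.
Need I₃/I₀ = 0.02258, so cos²(θ − 124°) = 0.02258 / 0.09055 = 0.2494.
θ − 124° = arccos(√0.2494) = 60.0°, giving θ ≈ 124 + 60.0 = 184.0°.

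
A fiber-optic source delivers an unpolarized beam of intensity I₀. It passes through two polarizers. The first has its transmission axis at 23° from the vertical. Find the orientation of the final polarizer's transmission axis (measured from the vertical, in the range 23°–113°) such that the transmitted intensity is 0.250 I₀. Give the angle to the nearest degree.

θ ≈ 68°

Unpolarized light through the first polarizer → I₁ = ½ I₀, now polarized at 23°.
Need I₂/I₀ = 0.25, so cos²(θ − 23°) = 0.25 / 0.5 = 0.5.
θ − 23° = arccos(√0.5) = 45.0°, giving θ ≈ 23 + 45.0 = 68.0°.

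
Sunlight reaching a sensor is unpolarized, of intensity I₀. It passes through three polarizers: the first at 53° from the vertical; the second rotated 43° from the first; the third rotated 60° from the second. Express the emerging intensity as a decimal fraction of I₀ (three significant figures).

≈ 0.0669 I₀

Unpolarized light through the first polarizer → I₁ = ½ I₀, now polarized at 53°.
I₂ = I₁ cos²(43°) = 0.5 · 0.5349 I₀ = 0.2674 I₀.
I₃ = I₂ cos²(60°) = 0.2674 · 0.25 I₀ = 0.06686 I₀.
Transmitted fraction = 0.06686.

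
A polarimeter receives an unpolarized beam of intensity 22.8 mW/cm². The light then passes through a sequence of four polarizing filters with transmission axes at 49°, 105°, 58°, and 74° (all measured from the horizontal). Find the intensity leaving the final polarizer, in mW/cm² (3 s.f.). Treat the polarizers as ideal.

I ≈ 1.53 mW/cm²

Unpolarized light through the first polarizer → I₁ = 22.8 mW/cm²/2 = 11.4 mW/cm², polarized at 49°.
I₂ = I₁ · cos²(56°) = 11.4 · 0.3127 = 3.565 mW/cm².
I₃ = I₂ · cos²(47°) = 3.565 · 0.4651 = 1.658 mW/cm².
I₄ = I₃ · cos²(16°) = 1.658 · 0.924 = 1.532 mW/cm².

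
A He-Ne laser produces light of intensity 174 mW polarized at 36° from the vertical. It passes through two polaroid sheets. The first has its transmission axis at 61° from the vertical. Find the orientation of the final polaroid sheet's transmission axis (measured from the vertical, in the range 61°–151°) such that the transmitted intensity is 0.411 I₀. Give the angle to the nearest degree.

θ ≈ 106°

By Malus's law, I₁ = I₀ cos²(61° − 36°) = I₀ cos²(25°) = 0.8214 I₀.
Need I₂/I₀ = 0.411, so cos²(θ − 61°) = 0.411 / 0.8214 = 0.5004.
θ − 61° = arccos(√0.5004) = 45.0°, giving θ ≈ 61 + 45.0 = 106.0°.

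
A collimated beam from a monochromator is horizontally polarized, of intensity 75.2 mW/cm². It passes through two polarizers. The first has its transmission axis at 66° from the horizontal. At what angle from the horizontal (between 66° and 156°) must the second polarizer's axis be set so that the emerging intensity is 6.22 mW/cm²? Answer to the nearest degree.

θ ≈ 111°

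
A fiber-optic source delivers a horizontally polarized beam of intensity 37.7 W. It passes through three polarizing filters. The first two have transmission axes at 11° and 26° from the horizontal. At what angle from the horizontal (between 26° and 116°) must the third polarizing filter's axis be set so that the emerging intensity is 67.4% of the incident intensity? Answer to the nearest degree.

θ ≈ 56°

By Malus's law, I₁ = I₀ cos²(11° − 0°) = I₀ cos²(11°) = 0.9636 I₀.
I₂ = I₁ cos²(26° − 11°) = 0.9636 I₀ · cos²(15°) = 0.899 I₀.
Need I₃/I₀ = 0.674, so cos²(θ − 26°) = 0.674 / 0.899 = 0.7497.
θ − 26° = arccos(√0.7497) = 30.0°, giving θ ≈ 26 + 30.0 = 56.0°.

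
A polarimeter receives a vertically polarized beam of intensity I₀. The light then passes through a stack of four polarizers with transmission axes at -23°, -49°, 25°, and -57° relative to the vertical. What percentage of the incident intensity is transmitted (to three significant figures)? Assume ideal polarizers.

By Malus's law, I₁ = I₀ cos²(-23° − 0°) = I₀ cos²(23°) = 0.8473 I₀.
I₂ = I₁ cos²(-49° + 23°) = 0.8473 I₀ · cos²(26°) = 0.6845 I₀.
I₃ = I₂ cos²(25° + 49°) = 0.6845 I₀ · cos²(74°) = 0.05201 I₀.
I₄ = I₃ cos²(-57° − 25°) = 0.05201 I₀ · cos²(82°) = 0.001007 I₀.
That is 0.1007% of the incident intensity.

≈ 0.101%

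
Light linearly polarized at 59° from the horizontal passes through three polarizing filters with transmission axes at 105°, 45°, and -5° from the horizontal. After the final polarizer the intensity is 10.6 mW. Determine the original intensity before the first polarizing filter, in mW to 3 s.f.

I₀ ≈ 213 mW

By Malus's law, I₁ = I₀ cos²(105° − 59°) = I₀ cos²(46°) = 0.4826 I₀.
I₂ = I₁ cos²(45° − 105°) = 0.4826 I₀ · cos²(60°) = 0.1206 I₀.
I₃ = I₂ cos²(-5° − 45°) = 0.1206 I₀ · cos²(50°) = 0.04984 I₀.
So 10.6 mW = 0.04984 I₀, giving I₀ = 10.6/0.04984 = 212.7 mW.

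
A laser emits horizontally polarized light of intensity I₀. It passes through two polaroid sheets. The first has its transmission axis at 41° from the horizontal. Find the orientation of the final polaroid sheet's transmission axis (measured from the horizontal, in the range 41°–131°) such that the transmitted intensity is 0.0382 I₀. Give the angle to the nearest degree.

θ ≈ 116°

By Malus's law, I₁ = I₀ cos²(41° − 0°) = I₀ cos²(41°) = 0.5696 I₀.
Need I₂/I₀ = 0.0382, so cos²(θ − 41°) = 0.0382 / 0.5696 = 0.06707.
θ − 41° = arccos(√0.06707) = 75.0°, giving θ ≈ 41 + 75.0 = 116.0°.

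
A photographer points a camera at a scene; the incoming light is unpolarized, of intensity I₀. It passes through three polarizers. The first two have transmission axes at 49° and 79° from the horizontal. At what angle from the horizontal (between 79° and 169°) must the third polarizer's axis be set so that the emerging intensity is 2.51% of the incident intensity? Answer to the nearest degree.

θ ≈ 154°

Unpolarized light through the first polarizer → I₁ = ½ I₀, now polarized at 49°.
I₂ = I₁ cos²(79° − 49°) = 0.5 I₀ · cos²(30°) = 0.375 I₀.
Need I₃/I₀ = 0.0251, so cos²(θ − 79°) = 0.0251 / 0.375 = 0.06693.
θ − 79° = arccos(√0.06693) = 75.0°, giving θ ≈ 79 + 75.0 = 154.0°.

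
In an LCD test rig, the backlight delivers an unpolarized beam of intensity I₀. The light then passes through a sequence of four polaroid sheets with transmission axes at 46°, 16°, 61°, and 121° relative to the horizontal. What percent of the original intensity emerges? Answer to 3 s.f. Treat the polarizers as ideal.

≈ 4.69%

Unpolarized light through the first polarizer → I₁ = ½ I₀, now polarized at 46°.
I₂ = I₁ cos²(16° − 46°) = 0.5 I₀ · cos²(30°) = 0.375 I₀.
I₃ = I₂ cos²(61° − 16°) = 0.375 I₀ · cos²(45°) = 0.1875 I₀.
I₄ = I₃ cos²(121° − 61°) = 0.1875 I₀ · cos²(60°) = 0.04688 I₀.
That is 4.688% of the incident intensity.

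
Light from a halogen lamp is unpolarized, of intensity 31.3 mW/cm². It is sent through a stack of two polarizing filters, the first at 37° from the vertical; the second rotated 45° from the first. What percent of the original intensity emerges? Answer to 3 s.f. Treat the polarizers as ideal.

Unpolarized light through the first polarizer → I₁ = 31.3 mW/cm²/2 = 15.65 mW/cm², polarized at 37°.
I₂ = I₁ · cos²(45°) = 15.65 · 0.5 = 7.825 mW/cm².
That is 25% of the incident intensity.

≈ 25.0%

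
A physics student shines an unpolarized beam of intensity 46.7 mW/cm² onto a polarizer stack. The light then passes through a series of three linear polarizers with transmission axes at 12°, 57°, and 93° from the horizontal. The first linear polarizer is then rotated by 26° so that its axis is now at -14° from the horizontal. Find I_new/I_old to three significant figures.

Before rotation:
Unpolarized light through the first polarizer → I₁ = ½ I₀, now polarized at 12°.
I₂ = I₁ cos²(57° − 12°) = 0.5 I₀ · cos²(45°) = 0.25 I₀.
I₃ = I₂ cos²(93° − 57°) = 0.25 I₀ · cos²(36°) = 0.1636 I₀.
After rotation:
Unpolarized light through the first polarizer → I₁ = ½ I₀, now polarized at -14°.
I₂ = I₁ cos²(57° + 14°) = 0.5 I₀ · cos²(71°) = 0.053 I₀.
I₃ = I₂ cos²(93° − 57°) = 0.053 I₀ · cos²(36°) = 0.03469 I₀.
Ratio = 0.03469 / 0.1636 = 0.212.

I_new/I_old ≈ 0.212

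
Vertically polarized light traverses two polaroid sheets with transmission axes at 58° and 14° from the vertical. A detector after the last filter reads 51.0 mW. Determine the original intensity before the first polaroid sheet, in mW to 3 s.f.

I₁ = I₀ cos²(58° − 0°) = I₀ cos²(58°) = 0.2808 I₀.
I₂ = I₁ cos²(14° − 58°) = 0.2808 I₀ · cos²(44°) = 0.1453 I₀.
So 51.0 mW = 0.1453 I₀, giving I₀ = 51.0/0.1453 = 351 mW.

I₀ ≈ 351 mW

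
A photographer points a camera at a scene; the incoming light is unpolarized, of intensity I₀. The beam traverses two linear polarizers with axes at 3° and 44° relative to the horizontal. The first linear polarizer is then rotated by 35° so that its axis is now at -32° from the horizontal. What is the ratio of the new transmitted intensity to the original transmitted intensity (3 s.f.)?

Before rotation:
Unpolarized light through the first polarizer → I₁ = ½ I₀, now polarized at 3°.
I₂ = I₁ cos²(44° − 3°) = 0.5 I₀ · cos²(41°) = 0.2848 I₀.
After rotation:
Unpolarized light through the first polarizer → I₁ = ½ I₀, now polarized at -32°.
I₂ = I₁ cos²(44° + 32°) = 0.5 I₀ · cos²(76°) = 0.02926 I₀.
Ratio = 0.02926 / 0.2848 = 0.1028.

I_new/I_old ≈ 0.103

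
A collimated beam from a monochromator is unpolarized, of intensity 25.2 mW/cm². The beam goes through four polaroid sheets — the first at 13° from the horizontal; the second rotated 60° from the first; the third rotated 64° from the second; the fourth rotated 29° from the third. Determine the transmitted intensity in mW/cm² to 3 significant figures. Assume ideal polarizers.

I ≈ 0.463 mW/cm²

Unpolarized light through the first polarizer → I₁ = 25.2 mW/cm²/2 = 12.6 mW/cm², polarized at 13°.
I₂ = I₁ · cos²(60°) = 12.6 · 0.25 = 3.15 mW/cm².
I₃ = I₂ · cos²(64°) = 3.15 · 0.1922 = 0.6053 mW/cm².
I₄ = I₃ · cos²(29°) = 0.6053 · 0.765 = 0.4631 mW/cm².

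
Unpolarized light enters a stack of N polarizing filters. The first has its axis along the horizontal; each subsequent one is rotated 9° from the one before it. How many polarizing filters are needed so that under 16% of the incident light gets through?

N = 47

First polarizer halves the unpolarized light: factor 1/2.
Each further stage multiplies by cos²(9°) = 0.9755.
After N polarizers: T = 0.5·0.9755^(N−1). Require T < 0.16 ⇒ N−1 > ln(0.16/0.5)/ln(0.9755) = 45.99, so N−1 ≥ 46 and N = 47.
Check: N=47 gives T = 0.16 < 0.16; N=46 gives T = 0.164.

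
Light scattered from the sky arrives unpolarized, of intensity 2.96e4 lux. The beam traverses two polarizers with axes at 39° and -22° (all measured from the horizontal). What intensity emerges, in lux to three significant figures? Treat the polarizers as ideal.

Unpolarized light through the first polarizer → I₁ = 2.96e4 lux/2 = 1.48e+04 lux, polarized at 39°.
I₂ = I₁ · cos²(61°) = 1.48e+04 · 0.235 = 3479 lux.

I ≈ 3480 lux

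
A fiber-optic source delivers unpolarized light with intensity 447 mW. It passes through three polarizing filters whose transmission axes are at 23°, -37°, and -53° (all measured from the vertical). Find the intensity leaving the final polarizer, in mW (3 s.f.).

I ≈ 51.6 mW

Unpolarized light through the first polarizer → I₁ = 447 mW/2 = 223.5 mW, polarized at 23°.
I₂ = I₁ · cos²(60°) = 223.5 · 0.25 = 55.88 mW.
I₃ = I₂ · cos²(16°) = 55.88 · 0.924 = 51.63 mW.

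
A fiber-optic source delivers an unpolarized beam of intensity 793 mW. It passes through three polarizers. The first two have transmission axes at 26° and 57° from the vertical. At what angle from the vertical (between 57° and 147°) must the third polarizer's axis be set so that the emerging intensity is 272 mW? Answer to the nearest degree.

Unpolarized light through the first polarizer → I₁ = ½ I₀, now polarized at 26°.
I₂ = I₁ cos²(57° − 26°) = 0.5 I₀ · cos²(31°) = 0.3674 I₀.
Target fraction: 272 / 793 mW = 0.343 of I₀.
Need I₃/I₀ = 0.343, so cos²(θ − 57°) = 0.343 / 0.3674 = 0.9337.
θ − 57° = arccos(√0.9337) = 14.9°, giving θ ≈ 57 + 14.9 = 71.9°.

θ ≈ 72°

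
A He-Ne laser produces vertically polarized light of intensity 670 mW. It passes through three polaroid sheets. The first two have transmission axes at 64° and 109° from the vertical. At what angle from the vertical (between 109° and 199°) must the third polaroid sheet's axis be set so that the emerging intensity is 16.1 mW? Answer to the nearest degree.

I₁ = I₀ cos²(64° − 0°) = I₀ cos²(64°) = 0.1922 I₀.
I₂ = I₁ cos²(109° − 64°) = 0.1922 I₀ · cos²(45°) = 0.09608 I₀.
Target fraction: 16.1 / 670 mW = 0.02403 of I₀.
Need I₃/I₀ = 0.02403, so cos²(θ − 109°) = 0.02403 / 0.09608 = 0.2501.
θ − 109° = arccos(√0.2501) = 60.0°, giving θ ≈ 109 + 60.0 = 169.0°.

θ ≈ 169°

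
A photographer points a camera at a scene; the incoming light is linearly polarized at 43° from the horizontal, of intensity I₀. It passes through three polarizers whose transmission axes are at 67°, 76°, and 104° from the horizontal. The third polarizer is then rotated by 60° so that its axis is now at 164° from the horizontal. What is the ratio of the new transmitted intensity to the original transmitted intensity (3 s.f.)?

Before rotation:
I₁ = I₀ cos²(67° − 43°) = I₀ cos²(24°) = 0.8346 I₀.
I₂ = I₁ cos²(76° − 67°) = 0.8346 I₀ · cos²(9°) = 0.8141 I₀.
I₃ = I₂ cos²(104° − 76°) = 0.8141 I₀ · cos²(28°) = 0.6347 I₀.
After rotation:
I₁ = I₀ cos²(67° − 43°) = I₀ cos²(24°) = 0.8346 I₀.
I₂ = I₁ cos²(76° − 67°) = 0.8346 I₀ · cos²(9°) = 0.8141 I₀.
I₃ = I₂ cos²(164° − 76°) = 0.8141 I₀ · cos²(88°) = 0.0009916 I₀.
Ratio = 0.0009916 / 0.6347 = 0.001562.

I_new/I_old ≈ 0.00156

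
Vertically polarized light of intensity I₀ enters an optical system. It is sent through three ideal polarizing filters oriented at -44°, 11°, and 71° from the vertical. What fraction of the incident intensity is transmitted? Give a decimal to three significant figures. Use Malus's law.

By Malus's law, I₁ = I₀ cos²(-44° − 0°) = I₀ cos²(44°) = 0.5174 I₀.
I₂ = I₁ cos²(11° + 44°) = 0.5174 I₀ · cos²(55°) = 0.1702 I₀.
I₃ = I₂ cos²(71° − 11°) = 0.1702 I₀ · cos²(60°) = 0.04256 I₀.
Transmitted fraction = 0.04256.

≈ 0.0426 I₀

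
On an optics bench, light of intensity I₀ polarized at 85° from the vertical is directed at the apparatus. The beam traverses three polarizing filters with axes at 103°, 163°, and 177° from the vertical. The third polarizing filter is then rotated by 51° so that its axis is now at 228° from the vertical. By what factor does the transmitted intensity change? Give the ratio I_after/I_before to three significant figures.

I_new/I_old ≈ 0.190

Before rotation:
I₁ = I₀ cos²(103° − 85°) = I₀ cos²(18°) = 0.9045 I₀.
I₂ = I₁ cos²(163° − 103°) = 0.9045 I₀ · cos²(60°) = 0.2261 I₀.
I₃ = I₂ cos²(177° − 163°) = 0.2261 I₀ · cos²(14°) = 0.2129 I₀.
After rotation:
I₁ = I₀ cos²(103° − 85°) = I₀ cos²(18°) = 0.9045 I₀.
I₂ = I₁ cos²(163° − 103°) = 0.9045 I₀ · cos²(60°) = 0.2261 I₀.
I₃ = I₂ cos²(228° − 163°) = 0.2261 I₀ · cos²(65°) = 0.04039 I₀.
Ratio = 0.04039 / 0.2129 = 0.1897.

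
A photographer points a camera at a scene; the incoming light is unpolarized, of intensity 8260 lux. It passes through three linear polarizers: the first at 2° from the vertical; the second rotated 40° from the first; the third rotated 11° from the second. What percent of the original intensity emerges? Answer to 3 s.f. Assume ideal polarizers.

≈ 28.3%

Unpolarized light through the first polarizer → I₁ = 8260 lux/2 = 4130 lux, polarized at 2°.
I₂ = I₁ · cos²(40°) = 4130 · 0.5868 = 2424 lux.
I₃ = I₂ · cos²(11°) = 2424 · 0.9636 = 2335 lux.
That is 28.27% of the incident intensity.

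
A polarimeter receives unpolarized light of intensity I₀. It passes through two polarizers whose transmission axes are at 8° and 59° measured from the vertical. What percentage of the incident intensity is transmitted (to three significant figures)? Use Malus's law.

≈ 19.8%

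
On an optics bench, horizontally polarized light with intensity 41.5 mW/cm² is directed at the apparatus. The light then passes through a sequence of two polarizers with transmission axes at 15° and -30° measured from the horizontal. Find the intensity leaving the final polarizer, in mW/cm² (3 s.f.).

I ≈ 19.4 mW/cm²

By Malus's law, I₁ = 41.5 mW/cm² · cos²(15°) = 38.72 mW/cm².
I₂ = I₁ · cos²(45°) = 38.72 · 0.5 = 19.36 mW/cm².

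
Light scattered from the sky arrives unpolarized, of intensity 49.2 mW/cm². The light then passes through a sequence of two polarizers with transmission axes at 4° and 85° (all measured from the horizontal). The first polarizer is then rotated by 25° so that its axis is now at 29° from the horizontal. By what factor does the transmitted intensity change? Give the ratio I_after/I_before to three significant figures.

Before rotation:
Unpolarized light through the first polarizer → I₁ = ½ I₀, now polarized at 4°.
I₂ = I₁ cos²(85° − 4°) = 0.5 I₀ · cos²(81°) = 0.01224 I₀.
After rotation:
Unpolarized light through the first polarizer → I₁ = ½ I₀, now polarized at 29°.
I₂ = I₁ cos²(85° − 29°) = 0.5 I₀ · cos²(56°) = 0.1563 I₀.
Ratio = 0.1563 / 0.01224 = 12.78.

I_new/I_old ≈ 12.8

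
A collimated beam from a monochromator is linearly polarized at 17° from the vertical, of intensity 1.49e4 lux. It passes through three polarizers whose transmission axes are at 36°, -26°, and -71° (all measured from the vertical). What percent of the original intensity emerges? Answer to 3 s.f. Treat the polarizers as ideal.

I₁ = 1.49e4 lux · cos²(19°) = 1.332e+04 lux.
I₂ = I₁ · cos²(62°) = 1.332e+04 · 0.2204 = 2936 lux.
I₃ = I₂ · cos²(45°) = 2936 · 0.5 = 1468 lux.
That is 9.852% of the incident intensity.

≈ 9.85%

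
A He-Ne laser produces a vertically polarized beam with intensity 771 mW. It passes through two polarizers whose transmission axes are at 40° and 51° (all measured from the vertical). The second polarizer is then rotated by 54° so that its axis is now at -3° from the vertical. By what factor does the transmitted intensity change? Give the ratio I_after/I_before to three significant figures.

I_new/I_old ≈ 0.555

Before rotation:
By Malus's law, I₁ = I₀ cos²(40° − 0°) = I₀ cos²(40°) = 0.5868 I₀.
I₂ = I₁ cos²(51° − 40°) = 0.5868 I₀ · cos²(11°) = 0.5655 I₀.
After rotation:
I₁ = I₀ cos²(40° − 0°) = I₀ cos²(40°) = 0.5868 I₀.
I₂ = I₁ cos²(-3° − 40°) = 0.5868 I₀ · cos²(43°) = 0.3139 I₀.
Ratio = 0.3139 / 0.5655 = 0.5551.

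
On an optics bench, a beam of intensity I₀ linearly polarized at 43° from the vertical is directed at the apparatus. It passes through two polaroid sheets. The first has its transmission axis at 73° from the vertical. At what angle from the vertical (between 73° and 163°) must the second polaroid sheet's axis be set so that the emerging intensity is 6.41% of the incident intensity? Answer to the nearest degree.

I₁ = I₀ cos²(73° − 43°) = I₀ cos²(30°) = 0.75 I₀.
Need I₂/I₀ = 0.0641, so cos²(θ − 73°) = 0.0641 / 0.75 = 0.08547.
θ − 73° = arccos(√0.08547) = 73.0°, giving θ ≈ 73 + 73.0 = 146.0°.

θ ≈ 146°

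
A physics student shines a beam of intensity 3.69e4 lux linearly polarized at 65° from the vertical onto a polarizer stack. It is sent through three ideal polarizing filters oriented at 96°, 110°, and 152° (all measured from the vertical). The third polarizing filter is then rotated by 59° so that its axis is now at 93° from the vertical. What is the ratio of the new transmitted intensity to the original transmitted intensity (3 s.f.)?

I_new/I_old ≈ 1.66

Before rotation:
I₁ = I₀ cos²(96° − 65°) = I₀ cos²(31°) = 0.7347 I₀.
I₂ = I₁ cos²(110° − 96°) = 0.7347 I₀ · cos²(14°) = 0.6917 I₀.
I₃ = I₂ cos²(152° − 110°) = 0.6917 I₀ · cos²(42°) = 0.382 I₀.
After rotation:
I₁ = I₀ cos²(96° − 65°) = I₀ cos²(31°) = 0.7347 I₀.
I₂ = I₁ cos²(110° − 96°) = 0.7347 I₀ · cos²(14°) = 0.6917 I₀.
I₃ = I₂ cos²(93° − 110°) = 0.6917 I₀ · cos²(17°) = 0.6326 I₀.
Ratio = 0.6326 / 0.382 = 1.656.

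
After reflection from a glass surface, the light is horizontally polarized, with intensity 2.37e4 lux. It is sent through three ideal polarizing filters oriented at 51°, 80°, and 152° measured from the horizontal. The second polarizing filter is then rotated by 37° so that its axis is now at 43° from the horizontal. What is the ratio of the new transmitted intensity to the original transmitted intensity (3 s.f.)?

Before rotation:
By Malus's law, I₁ = I₀ cos²(51° − 0°) = I₀ cos²(51°) = 0.396 I₀.
I₂ = I₁ cos²(80° − 51°) = 0.396 I₀ · cos²(29°) = 0.303 I₀.
I₃ = I₂ cos²(152° − 80°) = 0.303 I₀ · cos²(72°) = 0.02893 I₀.
After rotation:
I₁ = I₀ cos²(51° − 0°) = I₀ cos²(51°) = 0.396 I₀.
I₂ = I₁ cos²(43° − 51°) = 0.396 I₀ · cos²(8°) = 0.3884 I₀.
Angle between axes 2 and 3: 71°. I₃ = 0.3884 I₀ · cos²(71°) = 0.04117 I₀.
Ratio = 0.04117 / 0.02893 = 1.423.

I_new/I_old ≈ 1.42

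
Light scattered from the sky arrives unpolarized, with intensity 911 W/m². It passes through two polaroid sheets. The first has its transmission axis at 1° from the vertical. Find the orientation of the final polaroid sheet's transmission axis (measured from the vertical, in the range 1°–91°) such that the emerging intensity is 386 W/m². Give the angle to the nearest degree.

Unpolarized light through the first polarizer → I₁ = ½ I₀, now polarized at 1°.
Target fraction: 386 / 911 W/m² = 0.4237 of I₀.
Need I₂/I₀ = 0.4237, so cos²(θ − 1°) = 0.4237 / 0.5 = 0.8474.
θ − 1° = arccos(√0.8474) = 23.0°, giving θ ≈ 1 + 23.0 = 24.0°.

θ ≈ 24°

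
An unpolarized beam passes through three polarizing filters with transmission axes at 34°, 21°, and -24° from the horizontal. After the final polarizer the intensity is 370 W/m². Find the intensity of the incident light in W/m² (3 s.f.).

Unpolarized light through the first polarizer → I₁ = ½ I₀, now polarized at 34°.
I₂ = I₁ cos²(21° − 34°) = 0.5 I₀ · cos²(13°) = 0.4747 I₀.
I₃ = I₂ cos²(-24° − 21°) = 0.4747 I₀ · cos²(45°) = 0.2373 I₀.
So 370 W/m² = 0.2373 I₀, giving I₀ = 370/0.2373 = 1559 W/m².

I₀ ≈ 1560 W/m²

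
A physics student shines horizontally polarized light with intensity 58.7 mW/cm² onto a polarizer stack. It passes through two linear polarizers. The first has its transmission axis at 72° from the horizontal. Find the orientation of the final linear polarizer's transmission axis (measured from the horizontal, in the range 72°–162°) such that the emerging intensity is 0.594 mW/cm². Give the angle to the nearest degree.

By Malus's law, I₁ = I₀ cos²(72° − 0°) = I₀ cos²(72°) = 0.09549 I₀.
Target fraction: 0.594 / 58.7 mW/cm² = 0.01012 of I₀.
Need I₂/I₀ = 0.01012, so cos²(θ − 72°) = 0.01012 / 0.09549 = 0.106.
θ − 72° = arccos(√0.106) = 71.0°, giving θ ≈ 72 + 71.0 = 143.0°.

θ ≈ 143°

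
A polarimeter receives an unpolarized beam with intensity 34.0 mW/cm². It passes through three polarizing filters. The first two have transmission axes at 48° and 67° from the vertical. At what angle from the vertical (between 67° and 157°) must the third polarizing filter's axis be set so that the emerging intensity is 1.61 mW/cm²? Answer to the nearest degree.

θ ≈ 138°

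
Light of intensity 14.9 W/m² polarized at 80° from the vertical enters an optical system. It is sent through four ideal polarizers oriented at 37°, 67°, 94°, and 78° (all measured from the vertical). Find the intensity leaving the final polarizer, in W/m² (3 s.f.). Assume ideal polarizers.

I₁ = 14.9 W/m² · cos²(43°) = 7.97 W/m².
I₂ = I₁ · cos²(30°) = 7.97 · 0.75 = 5.977 W/m².
I₃ = I₂ · cos²(27°) = 5.977 · 0.7939 = 4.745 W/m².
I₄ = I₃ · cos²(16°) = 4.745 · 0.924 = 4.385 W/m².

I ≈ 4.38 W/m²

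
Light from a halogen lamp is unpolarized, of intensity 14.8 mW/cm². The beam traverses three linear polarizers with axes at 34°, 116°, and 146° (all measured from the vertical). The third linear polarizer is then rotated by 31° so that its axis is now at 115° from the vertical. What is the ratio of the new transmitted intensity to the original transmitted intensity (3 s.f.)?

Before rotation:
Unpolarized light through the first polarizer → I₁ = ½ I₀, now polarized at 34°.
I₂ = I₁ cos²(116° − 34°) = 0.5 I₀ · cos²(82°) = 0.009685 I₀.
I₃ = I₂ cos²(146° − 116°) = 0.009685 I₀ · cos²(30°) = 0.007263 I₀.
After rotation:
Unpolarized light through the first polarizer → I₁ = ½ I₀, now polarized at 34°.
I₂ = I₁ cos²(116° − 34°) = 0.5 I₀ · cos²(82°) = 0.009685 I₀.
I₃ = I₂ cos²(115° − 116°) = 0.009685 I₀ · cos²(1°) = 0.009682 I₀.
Ratio = 0.009682 / 0.007263 = 1.333.

I_new/I_old ≈ 1.33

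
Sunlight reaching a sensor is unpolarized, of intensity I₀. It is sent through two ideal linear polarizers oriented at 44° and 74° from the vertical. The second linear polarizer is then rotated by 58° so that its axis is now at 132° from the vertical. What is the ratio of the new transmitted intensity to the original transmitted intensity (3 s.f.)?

Before rotation:
Unpolarized light through the first polarizer → I₁ = ½ I₀, now polarized at 44°.
I₂ = I₁ cos²(74° − 44°) = 0.5 I₀ · cos²(30°) = 0.375 I₀.
After rotation:
Unpolarized light through the first polarizer → I₁ = ½ I₀, now polarized at 44°.
I₂ = I₁ cos²(132° − 44°) = 0.5 I₀ · cos²(88°) = 0.000609 I₀.
Ratio = 0.000609 / 0.375 = 0.001624.

I_new/I_old ≈ 0.00162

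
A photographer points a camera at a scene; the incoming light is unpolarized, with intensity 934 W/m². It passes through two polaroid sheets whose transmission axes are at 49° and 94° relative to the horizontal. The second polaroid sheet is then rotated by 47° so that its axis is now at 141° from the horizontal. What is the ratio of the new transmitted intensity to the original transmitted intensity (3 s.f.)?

I_new/I_old ≈ 0.00244

Before rotation:
Unpolarized light through the first polarizer → I₁ = ½ I₀, now polarized at 49°.
I₂ = I₁ cos²(94° − 49°) = 0.5 I₀ · cos²(45°) = 0.25 I₀.
After rotation:
Unpolarized light through the first polarizer → I₁ = ½ I₀, now polarized at 49°.
Angle between axes 1 and 2: 88°. I₂ = 0.5 I₀ · cos²(88°) = 0.000609 I₀.
Ratio = 0.000609 / 0.25 = 0.002436.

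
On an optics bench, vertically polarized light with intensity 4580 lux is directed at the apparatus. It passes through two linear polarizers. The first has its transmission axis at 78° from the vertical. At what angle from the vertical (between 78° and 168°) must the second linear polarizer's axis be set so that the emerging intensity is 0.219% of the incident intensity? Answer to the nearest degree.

I₁ = I₀ cos²(78° − 0°) = I₀ cos²(78°) = 0.04323 I₀.
Need I₂/I₀ = 0.00219, so cos²(θ − 78°) = 0.00219 / 0.04323 = 0.05066.
θ − 78° = arccos(√0.05066) = 77.0°, giving θ ≈ 78 + 77.0 = 155.0°.

θ ≈ 155°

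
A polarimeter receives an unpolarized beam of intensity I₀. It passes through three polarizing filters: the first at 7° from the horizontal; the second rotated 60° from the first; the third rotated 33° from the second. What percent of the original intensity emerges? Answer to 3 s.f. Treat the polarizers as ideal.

≈ 8.79%

Unpolarized light through the first polarizer → I₁ = ½ I₀, now polarized at 7°.
I₂ = I₁ cos²(60°) = 0.5 · 0.25 I₀ = 0.125 I₀.
I₃ = I₂ cos²(33°) = 0.125 · 0.7034 I₀ = 0.08792 I₀.
That is 8.792% of the incident intensity.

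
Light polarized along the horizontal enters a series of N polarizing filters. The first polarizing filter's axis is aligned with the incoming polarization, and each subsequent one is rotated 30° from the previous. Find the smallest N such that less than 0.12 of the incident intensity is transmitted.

N = 9

First polarizer is aligned with the polarization: full transmission.
Each further stage multiplies by cos²(30°) = 0.75.
After N polarizers: T = 0.75^(N−1). Require T < 0.12 ⇒ N−1 > ln(0.12)/ln(0.75) = 7.37, so N−1 ≥ 8 and N = 9.
Check: N=9 gives T = 0.1001 < 0.12; N=8 gives T = 0.1335.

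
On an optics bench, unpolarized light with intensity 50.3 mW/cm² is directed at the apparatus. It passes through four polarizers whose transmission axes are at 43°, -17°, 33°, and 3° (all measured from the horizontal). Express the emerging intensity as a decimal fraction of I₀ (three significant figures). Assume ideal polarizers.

I/I₀ ≈ 0.0387

Unpolarized light through the first polarizer → I₁ = 50.3 mW/cm²/2 = 25.15 mW/cm², polarized at 43°.
I₂ = I₁ · cos²(60°) = 25.15 · 0.25 = 6.288 mW/cm².
I₃ = I₂ · cos²(50°) = 6.288 · 0.4132 = 2.598 mW/cm².
I₄ = I₃ · cos²(30°) = 2.598 · 0.75 = 1.948 mW/cm².
Transmitted fraction = 0.03874.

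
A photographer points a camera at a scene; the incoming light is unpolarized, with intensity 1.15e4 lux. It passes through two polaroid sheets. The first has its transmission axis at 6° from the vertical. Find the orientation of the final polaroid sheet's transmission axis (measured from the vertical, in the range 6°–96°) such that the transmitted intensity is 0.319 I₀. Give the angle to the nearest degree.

θ ≈ 43°

Unpolarized light through the first polarizer → I₁ = ½ I₀, now polarized at 6°.
Need I₂/I₀ = 0.319, so cos²(θ − 6°) = 0.319 / 0.5 = 0.638.
θ − 6° = arccos(√0.638) = 37.0°, giving θ ≈ 6 + 37.0 = 43.0°.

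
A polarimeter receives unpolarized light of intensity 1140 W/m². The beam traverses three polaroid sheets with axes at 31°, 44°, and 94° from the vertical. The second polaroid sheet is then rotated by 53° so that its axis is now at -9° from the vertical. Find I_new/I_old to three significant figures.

I_new/I_old ≈ 0.0757

Before rotation:
Unpolarized light through the first polarizer → I₁ = ½ I₀, now polarized at 31°.
I₂ = I₁ cos²(44° − 31°) = 0.5 I₀ · cos²(13°) = 0.4747 I₀.
I₃ = I₂ cos²(94° − 44°) = 0.4747 I₀ · cos²(50°) = 0.1961 I₀.
After rotation:
Unpolarized light through the first polarizer → I₁ = ½ I₀, now polarized at 31°.
I₂ = I₁ cos²(-9° − 31°) = 0.5 I₀ · cos²(40°) = 0.2934 I₀.
Angle between axes 2 and 3: 77°. I₃ = 0.2934 I₀ · cos²(77°) = 0.01485 I₀.
Ratio = 0.01485 / 0.1961 = 0.0757.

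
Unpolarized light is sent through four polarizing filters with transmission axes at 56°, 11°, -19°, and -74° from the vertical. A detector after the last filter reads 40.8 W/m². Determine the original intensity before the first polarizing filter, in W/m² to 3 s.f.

I₀ ≈ 661 W/m²

Unpolarized light through the first polarizer → I₁ = ½ I₀, now polarized at 56°.
I₂ = I₁ cos²(11° − 56°) = 0.5 I₀ · cos²(45°) = 0.25 I₀.
I₃ = I₂ cos²(-19° − 11°) = 0.25 I₀ · cos²(30°) = 0.1875 I₀.
I₄ = I₃ cos²(-74° + 19°) = 0.1875 I₀ · cos²(55°) = 0.06169 I₀.
So 40.8 W/m² = 0.06169 I₀, giving I₀ = 40.8/0.06169 = 661.4 W/m².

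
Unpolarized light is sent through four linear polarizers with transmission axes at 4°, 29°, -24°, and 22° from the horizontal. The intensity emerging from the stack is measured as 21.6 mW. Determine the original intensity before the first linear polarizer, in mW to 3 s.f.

Unpolarized light through the first polarizer → I₁ = ½ I₀, now polarized at 4°.
I₂ = I₁ cos²(29° − 4°) = 0.5 I₀ · cos²(25°) = 0.4107 I₀.
I₃ = I₂ cos²(-24° − 29°) = 0.4107 I₀ · cos²(53°) = 0.1487 I₀.
I₄ = I₃ cos²(22° + 24°) = 0.1487 I₀ · cos²(46°) = 0.07178 I₀.
So 21.6 mW = 0.07178 I₀, giving I₀ = 21.6/0.07178 = 300.9 mW.

I₀ ≈ 301 mW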